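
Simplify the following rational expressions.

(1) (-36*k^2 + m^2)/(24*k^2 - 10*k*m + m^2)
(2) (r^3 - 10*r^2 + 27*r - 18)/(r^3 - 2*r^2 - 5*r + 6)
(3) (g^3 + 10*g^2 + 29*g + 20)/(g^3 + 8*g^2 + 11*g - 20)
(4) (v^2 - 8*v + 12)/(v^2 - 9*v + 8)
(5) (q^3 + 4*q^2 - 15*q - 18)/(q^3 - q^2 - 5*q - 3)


(1) = (-6*k - m)/(4*k - m)
(2) = (r - 6)/(r + 2)
(3) = (g + 1)/(g - 1)
(4) = (v^2 - 8*v + 12)/(v^2 - 9*v + 8)
(5) = (q + 6)/(q + 1)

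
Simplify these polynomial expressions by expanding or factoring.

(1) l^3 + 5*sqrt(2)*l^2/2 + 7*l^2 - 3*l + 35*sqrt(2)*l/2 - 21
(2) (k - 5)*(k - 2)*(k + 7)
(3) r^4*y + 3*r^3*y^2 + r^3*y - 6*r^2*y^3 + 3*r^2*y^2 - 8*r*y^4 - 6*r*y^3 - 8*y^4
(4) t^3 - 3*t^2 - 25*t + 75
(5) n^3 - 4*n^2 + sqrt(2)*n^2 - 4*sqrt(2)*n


(1) = (l + 7)*(l - sqrt(2)/2)*(l + 3*sqrt(2))
(2) = k^3 - 39*k + 70
(3) = (r - 2*y)*(r + y)*(r + 4*y)*(r*y + y)
(4) = (t - 5)*(t - 3)*(t + 5)
(5) = n*(n - 4)*(n + sqrt(2))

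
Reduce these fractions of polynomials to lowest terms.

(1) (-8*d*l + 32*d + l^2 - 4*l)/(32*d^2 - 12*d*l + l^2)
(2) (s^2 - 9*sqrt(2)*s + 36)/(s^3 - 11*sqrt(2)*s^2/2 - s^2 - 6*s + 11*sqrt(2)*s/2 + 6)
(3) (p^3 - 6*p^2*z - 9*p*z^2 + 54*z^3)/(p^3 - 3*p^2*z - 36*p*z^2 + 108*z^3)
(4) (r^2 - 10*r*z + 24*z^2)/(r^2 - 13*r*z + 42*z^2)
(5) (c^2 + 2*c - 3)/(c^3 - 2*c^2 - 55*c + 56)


(1) = (4 - l)/(4*d - l)
(2) = (2*s - 6*sqrt(2))/(2*s^2 + s*(-2 + sqrt(2)) - sqrt(2))
(3) = (p + 3*z)/(p + 6*z)
(4) = (-r + 4*z)/(-r + 7*z)
(5) = (c + 3)/(c^2 - c - 56)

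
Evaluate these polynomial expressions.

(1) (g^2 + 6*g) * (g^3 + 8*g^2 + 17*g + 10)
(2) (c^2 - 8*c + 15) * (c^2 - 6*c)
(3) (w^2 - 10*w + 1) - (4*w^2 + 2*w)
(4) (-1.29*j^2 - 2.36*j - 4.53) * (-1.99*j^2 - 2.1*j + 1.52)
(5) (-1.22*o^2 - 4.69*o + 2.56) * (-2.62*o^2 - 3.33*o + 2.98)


(1) = g^5 + 14*g^4 + 65*g^3 + 112*g^2 + 60*g
(2) = c^4 - 14*c^3 + 63*c^2 - 90*c
(3) = -3*w^2 - 12*w + 1
(4) = 2.5671*j^4 + 7.4054*j^3 + 12.0099*j^2 + 5.9258*j - 6.8856
(5) = 3.1964*o^4 + 16.3504*o^3 + 5.2749*o^2 - 22.501*o + 7.6288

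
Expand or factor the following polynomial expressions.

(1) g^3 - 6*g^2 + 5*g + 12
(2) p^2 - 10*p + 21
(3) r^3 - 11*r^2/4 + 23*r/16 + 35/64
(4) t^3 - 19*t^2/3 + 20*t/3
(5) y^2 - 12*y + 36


(1) = (g - 4)*(g - 3)*(g + 1)
(2) = (p - 7)*(p - 3)
(3) = (r - 7/4)*(r - 5/4)*(r + 1/4)
(4) = t*(t - 5)*(t - 4/3)
(5) = (y - 6)^2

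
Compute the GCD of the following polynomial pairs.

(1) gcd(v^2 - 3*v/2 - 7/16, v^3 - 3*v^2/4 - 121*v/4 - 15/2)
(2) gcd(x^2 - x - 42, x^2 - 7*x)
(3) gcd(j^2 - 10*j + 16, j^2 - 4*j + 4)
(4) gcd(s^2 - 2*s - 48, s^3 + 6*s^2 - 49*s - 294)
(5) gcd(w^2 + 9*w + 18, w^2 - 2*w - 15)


(1) = v + 1/4
(2) = gcd((x - 7)*(x + 6), x*(x - 7)) = x - 7
(3) = gcd((j - 8)*(j - 2), (j - 2)^2) = j - 2
(4) = s + 6
(5) = w + 3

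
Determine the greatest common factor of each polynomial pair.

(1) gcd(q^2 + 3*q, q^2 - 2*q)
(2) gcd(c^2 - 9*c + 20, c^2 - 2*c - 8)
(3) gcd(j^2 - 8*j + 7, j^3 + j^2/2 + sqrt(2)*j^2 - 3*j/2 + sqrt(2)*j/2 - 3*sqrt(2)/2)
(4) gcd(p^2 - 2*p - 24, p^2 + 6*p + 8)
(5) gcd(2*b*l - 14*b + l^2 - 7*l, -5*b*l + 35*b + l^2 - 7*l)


(1) = gcd(q*(q + 3), q*(q - 2)) = q
(2) = gcd((c - 5)*(c - 4), (c - 4)*(c + 2)) = c - 4
(3) = gcd((j - 7)*(j - 1), (j - 1)*(j + 3/2)*(j + sqrt(2))) = j - 1
(4) = gcd((p - 6)*(p + 4), (p + 2)*(p + 4)) = p + 4
(5) = l - 7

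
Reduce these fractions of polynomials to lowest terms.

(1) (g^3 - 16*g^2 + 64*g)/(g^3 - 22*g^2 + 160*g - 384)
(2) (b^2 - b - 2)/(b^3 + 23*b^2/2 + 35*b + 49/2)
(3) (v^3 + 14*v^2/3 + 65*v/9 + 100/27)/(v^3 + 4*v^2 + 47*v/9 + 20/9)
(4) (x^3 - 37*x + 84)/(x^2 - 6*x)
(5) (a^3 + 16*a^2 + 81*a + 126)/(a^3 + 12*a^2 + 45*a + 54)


(1) = g/(g - 6)
(2) = (2*b - 4)/(2*b^2 + 21*b + 49)
(3) = (3*v + 5)/(3*v + 3)
(4) = (x^3 - 37*x + 84)/(x^2 - 6*x)
(5) = (a + 7)/(a + 3)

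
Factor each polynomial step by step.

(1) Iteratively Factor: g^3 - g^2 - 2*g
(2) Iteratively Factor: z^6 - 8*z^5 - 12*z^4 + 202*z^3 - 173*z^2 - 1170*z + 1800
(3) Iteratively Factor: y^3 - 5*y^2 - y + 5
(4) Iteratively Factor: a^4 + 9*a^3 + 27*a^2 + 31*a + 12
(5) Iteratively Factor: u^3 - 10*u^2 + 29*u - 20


(1) = (g + 1)*(g^2 - 2*g) = g*(g + 1)*(g - 2)
(2) = (z - 2)*(z^5 - 6*z^4 - 24*z^3 + 154*z^2 + 135*z - 900) = (z - 2)*(z + 4)*(z^4 - 10*z^3 + 16*z^2 + 90*z - 225) = (z - 5)*(z - 2)*(z + 4)*(z^3 - 5*z^2 - 9*z + 45) = (z - 5)*(z - 2)*(z + 3)*(z + 4)*(z^2 - 8*z + 15) = (z - 5)^2*(z - 2)*(z + 3)*(z + 4)*(z - 3)
(3) = (y + 1)*(y^2 - 6*y + 5) = (y - 1)*(y + 1)*(y - 5)
(4) = (a + 3)*(a^3 + 6*a^2 + 9*a + 4) = (a + 1)*(a + 3)*(a^2 + 5*a + 4) = (a + 1)^2*(a + 3)*(a + 4)
(5) = (u - 1)*(u^2 - 9*u + 20) = (u - 4)*(u - 1)*(u - 5)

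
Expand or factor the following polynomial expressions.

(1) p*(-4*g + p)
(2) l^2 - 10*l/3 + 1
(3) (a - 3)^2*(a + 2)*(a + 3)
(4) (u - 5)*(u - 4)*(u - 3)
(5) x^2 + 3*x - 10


(1) = -4*g*p + p^2
(2) = (l - 3)*(l - 1/3)
(3) = a^4 - a^3 - 15*a^2 + 9*a + 54
(4) = u^3 - 12*u^2 + 47*u - 60
(5) = (x - 2)*(x + 5)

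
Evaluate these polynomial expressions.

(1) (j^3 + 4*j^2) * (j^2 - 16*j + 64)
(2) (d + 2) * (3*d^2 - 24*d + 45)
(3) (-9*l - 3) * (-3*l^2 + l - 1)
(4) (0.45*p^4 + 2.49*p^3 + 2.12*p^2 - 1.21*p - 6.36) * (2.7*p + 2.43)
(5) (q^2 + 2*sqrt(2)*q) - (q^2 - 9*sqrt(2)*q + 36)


(1) = j^5 - 12*j^4 + 256*j^2
(2) = 3*d^3 - 18*d^2 - 3*d + 90
(3) = 27*l^3 + 6*l + 3
(4) = 1.215*p^5 + 7.8165*p^4 + 11.7747*p^3 + 1.8846*p^2 - 20.1123*p - 15.4548
(5) = 11*sqrt(2)*q - 36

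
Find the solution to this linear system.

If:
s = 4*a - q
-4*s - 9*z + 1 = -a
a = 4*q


Then:
a = 1/14 - 9*z/14
q = 1/56 - 9*z/56
s = 15/56 - 135*z/56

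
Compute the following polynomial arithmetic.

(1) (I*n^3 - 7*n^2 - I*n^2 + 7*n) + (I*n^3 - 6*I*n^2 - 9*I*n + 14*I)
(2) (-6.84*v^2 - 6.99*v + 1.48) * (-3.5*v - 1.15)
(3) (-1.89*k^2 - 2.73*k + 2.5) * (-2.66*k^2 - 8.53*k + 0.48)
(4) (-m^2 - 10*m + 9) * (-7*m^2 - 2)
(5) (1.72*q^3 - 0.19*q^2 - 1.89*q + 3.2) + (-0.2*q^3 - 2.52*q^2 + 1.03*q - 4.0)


(1) = 2*I*n^3 - 7*n^2 - 7*I*n^2 + 7*n - 9*I*n + 14*I
(2) = 23.94*v^3 + 32.331*v^2 + 2.8585*v - 1.702
(3) = 5.0274*k^4 + 23.3835*k^3 + 15.7297*k^2 - 22.6354*k + 1.2
(4) = 7*m^4 + 70*m^3 - 61*m^2 + 20*m - 18
(5) = 1.52*q^3 - 2.71*q^2 - 0.86*q - 0.8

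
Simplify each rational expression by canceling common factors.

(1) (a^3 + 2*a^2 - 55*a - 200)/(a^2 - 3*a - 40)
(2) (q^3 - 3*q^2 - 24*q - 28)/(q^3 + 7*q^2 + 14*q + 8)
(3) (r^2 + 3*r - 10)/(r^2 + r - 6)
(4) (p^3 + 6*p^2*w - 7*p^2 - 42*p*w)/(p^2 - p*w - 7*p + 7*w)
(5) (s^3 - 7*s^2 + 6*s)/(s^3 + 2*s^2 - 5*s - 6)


(1) = a + 5
(2) = (q^2 - 5*q - 14)/(q^2 + 5*q + 4)
(3) = (r + 5)/(r + 3)
(4) = (p^2 + 6*p*w)/(p - w)
(5) = (s^3 - 7*s^2 + 6*s)/(s^3 + 2*s^2 - 5*s - 6)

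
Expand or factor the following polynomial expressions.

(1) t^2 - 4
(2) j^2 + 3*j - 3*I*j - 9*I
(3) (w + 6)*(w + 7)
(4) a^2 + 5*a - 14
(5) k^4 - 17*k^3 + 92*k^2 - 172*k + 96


(1) = (t - 2)*(t + 2)
(2) = (j + 3)*(j - 3*I)
(3) = w^2 + 13*w + 42
(4) = (a - 2)*(a + 7)
(5) = (k - 8)*(k - 6)*(k - 2)*(k - 1)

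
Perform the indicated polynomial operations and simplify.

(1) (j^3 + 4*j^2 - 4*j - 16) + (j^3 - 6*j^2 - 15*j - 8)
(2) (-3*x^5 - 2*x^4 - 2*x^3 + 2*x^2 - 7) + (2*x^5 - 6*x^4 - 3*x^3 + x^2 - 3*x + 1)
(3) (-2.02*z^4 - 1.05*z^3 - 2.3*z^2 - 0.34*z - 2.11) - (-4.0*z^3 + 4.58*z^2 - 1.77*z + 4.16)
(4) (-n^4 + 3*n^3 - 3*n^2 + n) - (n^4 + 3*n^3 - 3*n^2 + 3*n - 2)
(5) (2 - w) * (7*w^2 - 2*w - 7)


(1) = 2*j^3 - 2*j^2 - 19*j - 24
(2) = -x^5 - 8*x^4 - 5*x^3 + 3*x^2 - 3*x - 6
(3) = -2.02*z^4 + 2.95*z^3 - 6.88*z^2 + 1.43*z - 6.27
(4) = -2*n^4 - 2*n + 2
(5) = -7*w^3 + 16*w^2 + 3*w - 14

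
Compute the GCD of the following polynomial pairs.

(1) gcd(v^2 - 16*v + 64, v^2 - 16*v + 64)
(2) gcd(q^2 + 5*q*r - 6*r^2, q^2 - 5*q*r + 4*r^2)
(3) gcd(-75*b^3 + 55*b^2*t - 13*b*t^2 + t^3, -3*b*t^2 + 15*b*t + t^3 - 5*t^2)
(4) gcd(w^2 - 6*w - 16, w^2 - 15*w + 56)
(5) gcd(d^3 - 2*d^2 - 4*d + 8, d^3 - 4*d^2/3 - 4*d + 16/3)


(1) = v^2 - 16*v + 64
(2) = gcd((q - r)*(q + 6*r), (q - 4*r)*(q - r)) = q - r
(3) = -3*b + t
(4) = w - 8
(5) = gcd((d - 2)^2*(d + 2), (d - 2)*(d - 4/3)*(d + 2)) = d^2 - 4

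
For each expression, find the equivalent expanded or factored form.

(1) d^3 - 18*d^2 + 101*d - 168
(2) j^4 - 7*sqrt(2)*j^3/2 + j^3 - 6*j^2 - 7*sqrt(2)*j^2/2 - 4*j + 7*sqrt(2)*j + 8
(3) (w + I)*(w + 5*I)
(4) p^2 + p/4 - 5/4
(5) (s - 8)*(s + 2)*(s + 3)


(1) = (d - 8)*(d - 7)*(d - 3)
(2) = (j - 1)*(j + 2)*(j - 4*sqrt(2))*(j + sqrt(2)/2)
(3) = w^2 + 6*I*w - 5
(4) = (p - 1)*(p + 5/4)
(5) = s^3 - 3*s^2 - 34*s - 48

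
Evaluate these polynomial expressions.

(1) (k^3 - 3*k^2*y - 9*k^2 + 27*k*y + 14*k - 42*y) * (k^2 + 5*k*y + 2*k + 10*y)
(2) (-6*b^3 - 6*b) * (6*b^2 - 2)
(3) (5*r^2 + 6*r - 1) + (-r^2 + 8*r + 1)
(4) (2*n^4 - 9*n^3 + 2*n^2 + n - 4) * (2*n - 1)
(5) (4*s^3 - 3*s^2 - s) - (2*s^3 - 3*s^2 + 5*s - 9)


(1) = k^5 + 2*k^4*y - 7*k^4 - 15*k^3*y^2 - 14*k^3*y - 4*k^3 + 105*k^2*y^2 - 8*k^2*y + 28*k^2 + 60*k*y^2 + 56*k*y - 420*y^2
(2) = -36*b^5 - 24*b^3 + 12*b
(3) = 4*r^2 + 14*r
(4) = 4*n^5 - 20*n^4 + 13*n^3 - 9*n + 4
(5) = 2*s^3 - 6*s + 9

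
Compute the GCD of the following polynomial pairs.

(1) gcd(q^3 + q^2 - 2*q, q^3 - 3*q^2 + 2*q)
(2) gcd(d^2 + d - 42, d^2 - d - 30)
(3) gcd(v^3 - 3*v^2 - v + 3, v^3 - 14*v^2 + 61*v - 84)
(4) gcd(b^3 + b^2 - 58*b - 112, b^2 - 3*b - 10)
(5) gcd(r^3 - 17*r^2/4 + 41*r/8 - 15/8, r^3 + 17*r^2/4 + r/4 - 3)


(1) = gcd(q*(q - 1)*(q + 2), q*(q - 2)*(q - 1)) = q^2 - q
(2) = gcd((d - 6)*(d + 7), (d - 6)*(d + 5)) = d - 6
(3) = gcd((v - 3)*(v - 1)*(v + 1), (v - 7)*(v - 4)*(v - 3)) = v - 3
(4) = b + 2
(5) = gcd((r - 5/2)*(r - 1)*(r - 3/4), (r - 3/4)*(r + 1)*(r + 4)) = r - 3/4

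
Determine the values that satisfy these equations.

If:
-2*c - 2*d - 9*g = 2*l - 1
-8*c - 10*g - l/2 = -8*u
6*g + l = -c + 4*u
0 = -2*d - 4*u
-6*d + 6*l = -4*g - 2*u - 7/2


Then:
c = -109/45
d = -123/10
g = 118/15
l = -908/45
u = 123/20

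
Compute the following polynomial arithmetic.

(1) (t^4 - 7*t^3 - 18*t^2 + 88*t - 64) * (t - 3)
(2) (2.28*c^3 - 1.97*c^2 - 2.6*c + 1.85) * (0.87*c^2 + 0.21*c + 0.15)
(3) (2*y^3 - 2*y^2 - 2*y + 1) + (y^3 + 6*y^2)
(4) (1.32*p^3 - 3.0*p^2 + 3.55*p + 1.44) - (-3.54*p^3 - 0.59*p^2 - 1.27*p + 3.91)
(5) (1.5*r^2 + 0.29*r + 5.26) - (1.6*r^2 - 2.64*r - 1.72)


(1) = t^5 - 10*t^4 + 3*t^3 + 142*t^2 - 328*t + 192
(2) = 1.9836*c^5 - 1.2351*c^4 - 2.3337*c^3 + 0.768*c^2 - 0.0015*c + 0.2775
(3) = 3*y^3 + 4*y^2 - 2*y + 1
(4) = 4.86*p^3 - 2.41*p^2 + 4.82*p - 2.47
(5) = -0.1*r^2 + 2.93*r + 6.98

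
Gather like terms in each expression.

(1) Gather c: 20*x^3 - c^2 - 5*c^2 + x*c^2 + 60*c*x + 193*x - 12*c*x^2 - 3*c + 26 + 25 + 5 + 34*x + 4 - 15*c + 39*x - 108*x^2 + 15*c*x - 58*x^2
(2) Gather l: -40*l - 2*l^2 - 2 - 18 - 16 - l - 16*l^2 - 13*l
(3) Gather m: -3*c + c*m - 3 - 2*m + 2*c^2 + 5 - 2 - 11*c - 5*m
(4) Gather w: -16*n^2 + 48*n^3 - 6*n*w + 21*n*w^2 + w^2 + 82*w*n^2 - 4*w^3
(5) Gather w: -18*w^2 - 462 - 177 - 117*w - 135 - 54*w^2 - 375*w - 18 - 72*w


(1) = c^2*(x - 6) + c*(-12*x^2 + 75*x - 18) + 20*x^3 - 166*x^2 + 266*x + 60
(2) = -18*l^2 - 54*l - 36
(3) = 2*c^2 - 14*c + m*(c - 7)
(4) = 48*n^3 - 16*n^2 - 4*w^3 + w^2*(21*n + 1) + w*(82*n^2 - 6*n)
(5) = -72*w^2 - 564*w - 792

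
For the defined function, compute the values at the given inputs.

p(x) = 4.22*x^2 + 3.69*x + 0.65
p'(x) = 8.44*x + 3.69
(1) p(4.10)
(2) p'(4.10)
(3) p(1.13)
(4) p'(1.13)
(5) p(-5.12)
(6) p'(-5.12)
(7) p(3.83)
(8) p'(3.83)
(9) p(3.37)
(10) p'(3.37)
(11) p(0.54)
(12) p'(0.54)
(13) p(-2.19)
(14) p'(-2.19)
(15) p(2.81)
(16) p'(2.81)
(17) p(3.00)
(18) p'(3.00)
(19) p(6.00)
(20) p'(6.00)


(1) = 86.72
(2) = 38.29
(3) = 10.21
(4) = 13.23
(5) = 92.38
(6) = -39.52
(7) = 76.69
(8) = 36.02
(9) = 61.01
(10) = 32.13
(11) = 3.87
(12) = 8.25
(13) = 12.81
(14) = -14.79
(15) = 44.34
(16) = 27.41
(17) = 49.70
(18) = 29.01
(19) = 174.71
(20) = 54.33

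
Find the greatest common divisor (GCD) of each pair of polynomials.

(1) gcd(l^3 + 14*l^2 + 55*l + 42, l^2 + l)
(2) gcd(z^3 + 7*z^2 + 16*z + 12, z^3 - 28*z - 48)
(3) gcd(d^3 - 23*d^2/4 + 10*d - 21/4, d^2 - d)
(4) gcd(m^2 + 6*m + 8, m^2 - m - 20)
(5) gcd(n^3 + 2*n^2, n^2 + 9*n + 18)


(1) = l + 1
(2) = gcd((z + 2)^2*(z + 3), (z - 6)*(z + 2)*(z + 4)) = z + 2
(3) = gcd((d - 3)*(d - 7/4)*(d - 1), d*(d - 1)) = d - 1
(4) = m + 4
(5) = gcd(n^2*(n + 2), (n + 3)*(n + 6)) = 1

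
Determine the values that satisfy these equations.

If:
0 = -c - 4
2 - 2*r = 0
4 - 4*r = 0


Then:
c = -4
r = 1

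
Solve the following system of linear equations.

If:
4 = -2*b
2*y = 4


Then:
b = -2
y = 2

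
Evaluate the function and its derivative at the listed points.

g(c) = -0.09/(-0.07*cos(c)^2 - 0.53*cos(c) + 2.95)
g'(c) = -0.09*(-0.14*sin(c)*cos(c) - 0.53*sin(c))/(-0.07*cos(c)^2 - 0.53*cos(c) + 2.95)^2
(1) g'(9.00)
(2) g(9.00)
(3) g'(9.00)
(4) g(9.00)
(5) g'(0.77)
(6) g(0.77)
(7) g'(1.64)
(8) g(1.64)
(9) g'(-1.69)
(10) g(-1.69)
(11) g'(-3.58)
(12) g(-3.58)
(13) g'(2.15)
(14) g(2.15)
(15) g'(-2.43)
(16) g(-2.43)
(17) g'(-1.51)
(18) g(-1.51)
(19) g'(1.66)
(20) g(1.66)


(1) = 0.00
(2) = -0.03
(3) = 0.00
(4) = -0.03
(5) = 0.01
(6) = -0.04
(7) = 0.01
(8) = -0.03
(9) = -0.01
(10) = -0.03
(11) = 0.00
(12) = -0.03
(13) = 0.00
(14) = -0.03
(15) = -0.00
(16) = -0.03
(17) = -0.01
(18) = -0.03
(19) = 0.01
(20) = -0.03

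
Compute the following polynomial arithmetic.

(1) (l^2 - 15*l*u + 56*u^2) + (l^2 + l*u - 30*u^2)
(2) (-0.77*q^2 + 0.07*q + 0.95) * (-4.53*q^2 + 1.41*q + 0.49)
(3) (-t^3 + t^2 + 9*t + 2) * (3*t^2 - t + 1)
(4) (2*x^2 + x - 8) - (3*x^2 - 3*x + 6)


(1) = 2*l^2 - 14*l*u + 26*u^2
(2) = 3.4881*q^4 - 1.4028*q^3 - 4.5821*q^2 + 1.3738*q + 0.4655
(3) = -3*t^5 + 4*t^4 + 25*t^3 - 2*t^2 + 7*t + 2
(4) = -x^2 + 4*x - 14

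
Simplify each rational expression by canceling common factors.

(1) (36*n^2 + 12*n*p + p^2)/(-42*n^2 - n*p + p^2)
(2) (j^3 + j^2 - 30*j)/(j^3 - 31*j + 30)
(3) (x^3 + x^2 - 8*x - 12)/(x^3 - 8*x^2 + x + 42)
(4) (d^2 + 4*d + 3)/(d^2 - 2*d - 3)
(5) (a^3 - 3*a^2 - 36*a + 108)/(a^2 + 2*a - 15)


(1) = (6*n + p)/(-7*n + p)
(2) = j/(j - 1)
(3) = (x + 2)/(x - 7)
(4) = (d + 3)/(d - 3)
(5) = (a^2 - 36)/(a + 5)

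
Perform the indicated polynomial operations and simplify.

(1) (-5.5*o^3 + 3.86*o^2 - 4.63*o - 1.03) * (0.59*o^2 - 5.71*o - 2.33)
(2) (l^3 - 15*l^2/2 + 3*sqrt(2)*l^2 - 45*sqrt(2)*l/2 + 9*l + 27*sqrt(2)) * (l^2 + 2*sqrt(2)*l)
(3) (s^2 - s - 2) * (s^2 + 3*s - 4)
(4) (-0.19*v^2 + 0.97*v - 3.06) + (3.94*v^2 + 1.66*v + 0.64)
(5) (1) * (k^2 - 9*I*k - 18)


(1) = -3.245*o^5 + 33.6824*o^4 - 11.9573*o^3 + 16.8358*o^2 + 16.6692*o + 2.3999
(2) = l^5 - 15*l^4/2 + 5*sqrt(2)*l^4 - 75*sqrt(2)*l^3/2 + 21*l^3 - 90*l^2 + 45*sqrt(2)*l^2 + 108*l
(3) = s^4 + 2*s^3 - 9*s^2 - 2*s + 8
(4) = 3.75*v^2 + 2.63*v - 2.42
(5) = k^2 - 9*I*k - 18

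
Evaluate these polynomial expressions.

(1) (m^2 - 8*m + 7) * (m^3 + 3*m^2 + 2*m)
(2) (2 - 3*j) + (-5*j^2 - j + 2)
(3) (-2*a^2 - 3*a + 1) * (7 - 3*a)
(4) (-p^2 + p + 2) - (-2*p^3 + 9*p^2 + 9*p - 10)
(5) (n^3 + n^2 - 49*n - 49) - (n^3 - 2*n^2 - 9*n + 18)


(1) = m^5 - 5*m^4 - 15*m^3 + 5*m^2 + 14*m
(2) = -5*j^2 - 4*j + 4
(3) = 6*a^3 - 5*a^2 - 24*a + 7
(4) = 2*p^3 - 10*p^2 - 8*p + 12
(5) = 3*n^2 - 40*n - 67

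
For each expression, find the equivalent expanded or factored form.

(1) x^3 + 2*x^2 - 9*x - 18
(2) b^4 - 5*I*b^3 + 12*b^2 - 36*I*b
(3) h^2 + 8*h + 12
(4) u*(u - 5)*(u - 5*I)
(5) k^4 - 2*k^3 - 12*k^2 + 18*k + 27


(1) = (x - 3)*(x + 2)*(x + 3)
(2) = b*(b - 6*I)*(b - 2*I)*(b + 3*I)
(3) = (h + 2)*(h + 6)
(4) = u^3 - 5*u^2 - 5*I*u^2 + 25*I*u
(5) = (k - 3)^2*(k + 1)*(k + 3)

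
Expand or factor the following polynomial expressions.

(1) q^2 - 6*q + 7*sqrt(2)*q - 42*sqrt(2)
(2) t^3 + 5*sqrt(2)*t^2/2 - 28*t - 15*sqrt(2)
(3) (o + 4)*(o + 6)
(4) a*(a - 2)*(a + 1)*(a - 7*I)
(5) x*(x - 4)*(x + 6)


(1) = (q - 6)*(q + 7*sqrt(2))
(2) = (t - 3*sqrt(2))*(t + sqrt(2)/2)*(t + 5*sqrt(2))
(3) = o^2 + 10*o + 24
(4) = a^4 - a^3 - 7*I*a^3 - 2*a^2 + 7*I*a^2 + 14*I*a
(5) = x^3 + 2*x^2 - 24*x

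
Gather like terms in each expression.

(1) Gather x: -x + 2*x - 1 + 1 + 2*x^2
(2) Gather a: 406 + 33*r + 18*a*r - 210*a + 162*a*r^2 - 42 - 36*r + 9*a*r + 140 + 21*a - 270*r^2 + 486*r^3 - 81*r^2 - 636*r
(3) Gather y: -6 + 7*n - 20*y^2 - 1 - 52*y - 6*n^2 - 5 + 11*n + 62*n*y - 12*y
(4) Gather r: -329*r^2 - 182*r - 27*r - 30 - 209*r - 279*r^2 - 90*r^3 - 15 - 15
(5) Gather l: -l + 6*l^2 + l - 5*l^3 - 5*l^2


(1) = 2*x^2 + x
(2) = a*(162*r^2 + 27*r - 189) + 486*r^3 - 351*r^2 - 639*r + 504
(3) = -6*n^2 + 18*n - 20*y^2 + y*(62*n - 64) - 12
(4) = -90*r^3 - 608*r^2 - 418*r - 60
(5) = -5*l^3 + l^2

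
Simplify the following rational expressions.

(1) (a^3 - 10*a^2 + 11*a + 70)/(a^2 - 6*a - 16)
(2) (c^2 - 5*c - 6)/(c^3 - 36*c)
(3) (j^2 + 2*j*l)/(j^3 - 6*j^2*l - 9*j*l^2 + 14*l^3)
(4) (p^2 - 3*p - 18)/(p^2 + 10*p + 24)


(1) = (a^2 - 12*a + 35)/(a - 8)
(2) = (c + 1)/(c^2 + 6*c)
(3) = j/(j^2 - 8*j*l + 7*l^2)
(4) = (p^2 - 3*p - 18)/(p^2 + 10*p + 24)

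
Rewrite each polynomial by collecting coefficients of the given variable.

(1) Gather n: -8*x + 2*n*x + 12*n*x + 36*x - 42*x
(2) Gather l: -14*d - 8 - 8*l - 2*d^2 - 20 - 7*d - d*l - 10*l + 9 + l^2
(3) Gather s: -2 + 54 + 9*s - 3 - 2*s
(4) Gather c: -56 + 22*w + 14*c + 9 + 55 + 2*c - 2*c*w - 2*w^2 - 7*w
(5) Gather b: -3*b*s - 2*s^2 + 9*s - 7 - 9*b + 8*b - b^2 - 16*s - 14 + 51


(1) = 14*n*x - 14*x
(2) = -2*d^2 - 21*d + l^2 + l*(-d - 18) - 19
(3) = 7*s + 49
(4) = c*(16 - 2*w) - 2*w^2 + 15*w + 8
(5) = -b^2 + b*(-3*s - 1) - 2*s^2 - 7*s + 30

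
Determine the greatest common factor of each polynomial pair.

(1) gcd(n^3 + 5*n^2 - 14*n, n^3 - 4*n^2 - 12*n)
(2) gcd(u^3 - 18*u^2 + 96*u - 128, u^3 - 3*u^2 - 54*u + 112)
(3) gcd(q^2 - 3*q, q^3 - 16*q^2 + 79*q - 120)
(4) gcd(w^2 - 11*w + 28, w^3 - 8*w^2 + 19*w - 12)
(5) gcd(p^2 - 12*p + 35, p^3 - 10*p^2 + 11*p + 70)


(1) = n
(2) = u^2 - 10*u + 16
(3) = gcd(q*(q - 3), (q - 8)*(q - 5)*(q - 3)) = q - 3
(4) = gcd((w - 7)*(w - 4), (w - 4)*(w - 3)*(w - 1)) = w - 4
(5) = gcd((p - 7)*(p - 5), (p - 7)*(p - 5)*(p + 2)) = p^2 - 12*p + 35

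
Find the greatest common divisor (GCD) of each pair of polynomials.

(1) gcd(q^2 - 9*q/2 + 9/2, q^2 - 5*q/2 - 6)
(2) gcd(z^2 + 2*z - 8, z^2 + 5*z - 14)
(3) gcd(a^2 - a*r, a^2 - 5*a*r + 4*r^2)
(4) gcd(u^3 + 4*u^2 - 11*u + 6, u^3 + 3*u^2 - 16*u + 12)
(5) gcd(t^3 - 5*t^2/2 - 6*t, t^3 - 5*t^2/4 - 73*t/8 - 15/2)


(1) = 1
(2) = z - 2
(3) = gcd(a*(a - r), (a - 4*r)*(a - r)) = -a + r
(4) = gcd((u - 1)^2*(u + 6), (u - 2)*(u - 1)*(u + 6)) = u^2 + 5*u - 6
(5) = t^2 - 5*t/2 - 6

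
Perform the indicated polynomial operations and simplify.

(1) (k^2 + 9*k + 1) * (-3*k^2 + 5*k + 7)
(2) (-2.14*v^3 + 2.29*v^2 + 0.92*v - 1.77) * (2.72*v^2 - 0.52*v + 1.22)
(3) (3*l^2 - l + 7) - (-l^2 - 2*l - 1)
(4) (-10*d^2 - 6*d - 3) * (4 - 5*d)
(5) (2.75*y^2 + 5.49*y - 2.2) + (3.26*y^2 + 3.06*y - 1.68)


(1) = -3*k^4 - 22*k^3 + 49*k^2 + 68*k + 7
(2) = -5.8208*v^5 + 7.3416*v^4 - 1.2992*v^3 - 2.499*v^2 + 2.0428*v - 2.1594
(3) = 4*l^2 + l + 8
(4) = 50*d^3 - 10*d^2 - 9*d - 12
(5) = 6.01*y^2 + 8.55*y - 3.88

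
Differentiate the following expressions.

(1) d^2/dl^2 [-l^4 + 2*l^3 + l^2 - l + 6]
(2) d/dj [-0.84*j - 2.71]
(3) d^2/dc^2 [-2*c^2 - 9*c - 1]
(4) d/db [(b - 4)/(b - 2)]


(1) = -12*l^2 + 12*l + 2
(2) = -0.840000000000000
(3) = -4
(4) = 2/(b - 2)^2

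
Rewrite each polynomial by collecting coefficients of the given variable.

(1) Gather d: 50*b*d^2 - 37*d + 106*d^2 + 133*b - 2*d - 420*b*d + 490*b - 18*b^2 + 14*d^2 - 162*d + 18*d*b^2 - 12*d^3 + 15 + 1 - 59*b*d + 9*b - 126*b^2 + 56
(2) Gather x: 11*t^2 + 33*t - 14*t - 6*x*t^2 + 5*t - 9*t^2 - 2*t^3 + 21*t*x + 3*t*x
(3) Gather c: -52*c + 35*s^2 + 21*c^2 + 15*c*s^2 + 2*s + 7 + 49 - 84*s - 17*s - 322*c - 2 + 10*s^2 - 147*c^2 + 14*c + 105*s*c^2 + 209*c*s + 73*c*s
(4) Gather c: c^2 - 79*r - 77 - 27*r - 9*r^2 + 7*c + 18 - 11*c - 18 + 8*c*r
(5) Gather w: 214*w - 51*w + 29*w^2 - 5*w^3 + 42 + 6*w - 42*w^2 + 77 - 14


(1) = -144*b^2 + 632*b - 12*d^3 + d^2*(50*b + 120) + d*(18*b^2 - 479*b - 201) + 72
(2) = -2*t^3 + 2*t^2 + 24*t + x*(-6*t^2 + 24*t)
(3) = c^2*(105*s - 126) + c*(15*s^2 + 282*s - 360) + 45*s^2 - 99*s + 54
(4) = c^2 + c*(8*r - 4) - 9*r^2 - 106*r - 77
(5) = -5*w^3 - 13*w^2 + 169*w + 105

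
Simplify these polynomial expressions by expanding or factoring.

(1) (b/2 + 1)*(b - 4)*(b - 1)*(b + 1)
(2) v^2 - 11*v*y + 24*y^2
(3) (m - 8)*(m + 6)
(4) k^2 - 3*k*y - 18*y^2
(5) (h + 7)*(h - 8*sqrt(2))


(1) = b^4/2 - b^3 - 9*b^2/2 + b + 4
(2) = (v - 8*y)*(v - 3*y)
(3) = m^2 - 2*m - 48
(4) = (k - 6*y)*(k + 3*y)
(5) = h^2 - 8*sqrt(2)*h + 7*h - 56*sqrt(2)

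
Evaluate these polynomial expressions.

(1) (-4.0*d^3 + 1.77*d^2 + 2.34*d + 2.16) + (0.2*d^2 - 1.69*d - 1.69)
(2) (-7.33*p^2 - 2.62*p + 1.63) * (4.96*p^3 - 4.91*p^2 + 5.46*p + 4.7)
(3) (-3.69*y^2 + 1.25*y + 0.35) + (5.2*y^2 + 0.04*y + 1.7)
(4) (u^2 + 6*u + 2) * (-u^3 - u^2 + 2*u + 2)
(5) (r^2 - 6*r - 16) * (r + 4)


(1) = -4.0*d^3 + 1.97*d^2 + 0.65*d + 0.47
(2) = -36.3568*p^5 + 22.9951*p^4 - 19.0728*p^3 - 56.7595*p^2 - 3.4142*p + 7.661
(3) = 1.51*y^2 + 1.29*y + 2.05
(4) = -u^5 - 7*u^4 - 6*u^3 + 12*u^2 + 16*u + 4
(5) = r^3 - 2*r^2 - 40*r - 64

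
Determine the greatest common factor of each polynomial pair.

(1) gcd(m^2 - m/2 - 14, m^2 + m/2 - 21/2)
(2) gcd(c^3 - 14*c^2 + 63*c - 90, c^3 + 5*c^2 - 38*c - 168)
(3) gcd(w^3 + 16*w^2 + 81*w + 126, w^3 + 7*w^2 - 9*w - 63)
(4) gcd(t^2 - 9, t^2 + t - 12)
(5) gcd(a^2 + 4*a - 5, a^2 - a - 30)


(1) = m + 7/2
(2) = gcd((c - 6)*(c - 5)*(c - 3), (c - 6)*(c + 4)*(c + 7)) = c - 6
(3) = w^2 + 10*w + 21
(4) = t - 3
(5) = gcd((a - 1)*(a + 5), (a - 6)*(a + 5)) = a + 5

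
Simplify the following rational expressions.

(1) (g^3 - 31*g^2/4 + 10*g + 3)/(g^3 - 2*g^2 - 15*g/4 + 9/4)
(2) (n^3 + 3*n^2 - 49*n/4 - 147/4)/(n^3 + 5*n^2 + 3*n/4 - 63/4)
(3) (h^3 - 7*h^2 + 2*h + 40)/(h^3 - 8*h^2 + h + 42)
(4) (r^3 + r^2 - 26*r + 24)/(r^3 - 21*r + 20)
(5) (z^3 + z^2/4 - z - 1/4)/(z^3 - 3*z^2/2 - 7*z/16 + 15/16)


(1) = (4*g^3 - 31*g^2 + 40*g + 12)/(4*g^3 - 8*g^2 - 15*g + 9)
(2) = (2*n - 7)/(2*n - 3)
(3) = (h^2 - 9*h + 20)/(h^2 - 10*h + 21)
(4) = (r + 6)/(r + 5)
(5) = (16*z^2 + 20*z + 4)/(16*z^2 - 8*z - 15)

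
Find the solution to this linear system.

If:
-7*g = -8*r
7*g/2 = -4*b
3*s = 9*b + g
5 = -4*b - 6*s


Then:
b = -35/138
g = 20/69
r = 35/138
s = -275/414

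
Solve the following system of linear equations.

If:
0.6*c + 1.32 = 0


Then:
c = -2.20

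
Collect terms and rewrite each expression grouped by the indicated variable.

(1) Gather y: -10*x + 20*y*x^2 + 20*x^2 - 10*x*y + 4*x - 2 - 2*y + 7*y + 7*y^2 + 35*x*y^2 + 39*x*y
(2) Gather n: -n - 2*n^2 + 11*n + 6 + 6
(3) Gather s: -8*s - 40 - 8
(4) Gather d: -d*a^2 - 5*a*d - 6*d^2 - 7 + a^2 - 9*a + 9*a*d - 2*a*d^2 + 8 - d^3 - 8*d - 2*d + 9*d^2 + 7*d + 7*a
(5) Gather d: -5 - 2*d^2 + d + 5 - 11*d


(1) = 20*x^2 - 6*x + y^2*(35*x + 7) + y*(20*x^2 + 29*x + 5) - 2
(2) = -2*n^2 + 10*n + 12
(3) = -8*s - 48
(4) = a^2 - 2*a - d^3 + d^2*(3 - 2*a) + d*(-a^2 + 4*a - 3) + 1
(5) = -2*d^2 - 10*d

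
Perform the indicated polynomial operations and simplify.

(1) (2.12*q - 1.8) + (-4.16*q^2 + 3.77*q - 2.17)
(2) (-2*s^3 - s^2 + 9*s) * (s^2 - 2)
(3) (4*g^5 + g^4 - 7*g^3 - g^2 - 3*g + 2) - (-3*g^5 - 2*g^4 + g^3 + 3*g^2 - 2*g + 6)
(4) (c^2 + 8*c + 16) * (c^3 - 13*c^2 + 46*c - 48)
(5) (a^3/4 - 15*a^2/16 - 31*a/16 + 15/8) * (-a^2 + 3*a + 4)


(1) = -4.16*q^2 + 5.89*q - 3.97
(2) = -2*s^5 - s^4 + 13*s^3 + 2*s^2 - 18*s
(3) = 7*g^5 + 3*g^4 - 8*g^3 - 4*g^2 - g - 4
(4) = c^5 - 5*c^4 - 42*c^3 + 112*c^2 + 352*c - 768
(5) = -a^5/4 + 27*a^4/16 + a^3/8 - 183*a^2/16 - 17*a/8 + 15/2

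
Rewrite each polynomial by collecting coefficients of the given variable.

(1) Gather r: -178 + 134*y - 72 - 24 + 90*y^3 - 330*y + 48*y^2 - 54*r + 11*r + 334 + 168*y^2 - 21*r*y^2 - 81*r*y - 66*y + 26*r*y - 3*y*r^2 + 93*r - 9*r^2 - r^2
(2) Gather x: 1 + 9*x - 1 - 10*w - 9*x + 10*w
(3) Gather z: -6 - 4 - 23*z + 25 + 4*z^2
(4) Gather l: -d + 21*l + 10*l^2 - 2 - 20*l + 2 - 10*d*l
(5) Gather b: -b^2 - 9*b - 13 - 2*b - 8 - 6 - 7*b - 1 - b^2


(1) = r^2*(-3*y - 10) + r*(-21*y^2 - 55*y + 50) + 90*y^3 + 216*y^2 - 262*y + 60
(2) = 0
(3) = 4*z^2 - 23*z + 15
(4) = -d + 10*l^2 + l*(1 - 10*d)
(5) = -2*b^2 - 18*b - 28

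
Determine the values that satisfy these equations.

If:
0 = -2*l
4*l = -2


Then:
No Solution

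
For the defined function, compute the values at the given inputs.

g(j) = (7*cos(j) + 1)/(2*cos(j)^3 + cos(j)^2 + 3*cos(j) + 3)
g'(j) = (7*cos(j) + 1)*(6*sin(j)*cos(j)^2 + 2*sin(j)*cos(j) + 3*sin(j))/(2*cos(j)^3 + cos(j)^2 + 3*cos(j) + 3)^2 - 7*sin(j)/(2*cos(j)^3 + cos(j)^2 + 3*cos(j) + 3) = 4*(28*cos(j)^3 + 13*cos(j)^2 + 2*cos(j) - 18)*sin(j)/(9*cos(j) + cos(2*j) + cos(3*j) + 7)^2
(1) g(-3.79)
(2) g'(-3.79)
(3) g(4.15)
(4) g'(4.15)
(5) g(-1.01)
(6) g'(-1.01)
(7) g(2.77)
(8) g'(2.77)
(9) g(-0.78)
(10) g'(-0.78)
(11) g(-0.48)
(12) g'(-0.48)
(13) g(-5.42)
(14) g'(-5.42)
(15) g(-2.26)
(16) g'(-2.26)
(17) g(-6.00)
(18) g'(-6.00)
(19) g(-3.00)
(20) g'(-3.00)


(1) = -19.79
(2) = -287.65
(3) = -1.98
(4) = 8.69
(5) = 0.91
(6) = 0.29
(7) = 10.13
(8) = -38.19
(9) = 0.94
(10) = -0.00
(11) = 0.92
(12) = -0.10
(13) = 0.94
(14) = -0.08
(15) = -3.51
(16) = 16.97
(17) = 0.90
(18) = 0.08
(19) = 6.37
(20) = 5.61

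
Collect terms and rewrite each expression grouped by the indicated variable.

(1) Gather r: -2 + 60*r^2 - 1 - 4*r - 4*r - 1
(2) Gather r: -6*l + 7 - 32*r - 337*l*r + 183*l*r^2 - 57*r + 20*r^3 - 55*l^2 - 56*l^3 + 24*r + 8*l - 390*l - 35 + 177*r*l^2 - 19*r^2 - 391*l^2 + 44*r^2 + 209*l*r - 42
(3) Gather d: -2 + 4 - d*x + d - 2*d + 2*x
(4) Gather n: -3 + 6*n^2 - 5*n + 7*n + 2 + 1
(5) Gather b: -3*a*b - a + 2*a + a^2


(1) = 60*r^2 - 8*r - 4
(2) = -56*l^3 - 446*l^2 - 388*l + 20*r^3 + r^2*(183*l + 25) + r*(177*l^2 - 128*l - 65) - 70
(3) = d*(-x - 1) + 2*x + 2
(4) = 6*n^2 + 2*n
(5) = a^2 - 3*a*b + a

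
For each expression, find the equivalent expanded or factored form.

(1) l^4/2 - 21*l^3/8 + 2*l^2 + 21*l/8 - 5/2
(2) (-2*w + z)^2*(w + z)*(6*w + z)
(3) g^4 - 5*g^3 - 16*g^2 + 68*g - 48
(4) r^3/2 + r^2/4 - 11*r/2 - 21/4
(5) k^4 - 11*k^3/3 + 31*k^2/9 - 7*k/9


(1) = (l/2 + 1/2)*(l - 4)*(l - 5/4)*(l - 1)
(2) = 24*w^4 + 4*w^3*z - 18*w^2*z^2 + 3*w*z^3 + z^4
(3) = (g - 6)*(g - 2)*(g - 1)*(g + 4)
(4) = (r/2 + 1/2)*(r - 7/2)*(r + 3)
(5) = k*(k - 7/3)*(k - 1)*(k - 1/3)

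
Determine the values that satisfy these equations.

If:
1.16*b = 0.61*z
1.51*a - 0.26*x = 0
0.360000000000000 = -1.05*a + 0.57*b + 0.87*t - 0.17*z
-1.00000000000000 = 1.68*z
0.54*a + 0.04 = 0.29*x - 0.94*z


Then:
a = -0.45
b = -0.31
t = -0.05
x = -2.64
z = -0.60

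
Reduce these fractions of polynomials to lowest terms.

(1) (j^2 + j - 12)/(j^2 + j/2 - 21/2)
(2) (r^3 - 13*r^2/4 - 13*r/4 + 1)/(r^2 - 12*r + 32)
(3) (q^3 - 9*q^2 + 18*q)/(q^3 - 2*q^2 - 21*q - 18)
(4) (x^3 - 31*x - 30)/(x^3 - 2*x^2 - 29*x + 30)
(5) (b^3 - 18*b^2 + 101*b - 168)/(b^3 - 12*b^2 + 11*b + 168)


(1) = (2*j + 8)/(2*j + 7)
(2) = (4*r^2 + 3*r - 1)/(4*r - 32)
(3) = (q^2 - 3*q)/(q^2 + 4*q + 3)
(4) = (x + 1)/(x - 1)
(5) = (b - 3)/(b + 3)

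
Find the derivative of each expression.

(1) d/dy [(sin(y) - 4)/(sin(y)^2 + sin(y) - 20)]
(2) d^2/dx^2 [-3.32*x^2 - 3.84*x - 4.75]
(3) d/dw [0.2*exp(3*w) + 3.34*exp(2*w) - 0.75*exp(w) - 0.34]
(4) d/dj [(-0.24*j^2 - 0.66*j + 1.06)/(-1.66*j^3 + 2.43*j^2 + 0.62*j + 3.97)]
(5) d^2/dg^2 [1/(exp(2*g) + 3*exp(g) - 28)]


(1) = -cos(y)/(sin(y) + 5)^2
(2) = -6.64000000000000
(3) = (0.6*exp(2*w) + 6.68*exp(w) - 0.75)*exp(w)
(4) = (-0.3984*j^4 - 2.1912*j^3 + 6.7338*j^2 - 7.0572*j - 3.2774)/(2.7556*j^6 - 8.0676*j^5 + 3.8465*j^4 - 10.1672*j^3 + 19.6786*j^2 + 4.9228*j + 15.7609)
(5) = (2*(2*exp(g) + 3)^2*exp(g) - (4*exp(g) + 3)*(exp(2*g) + 3*exp(g) - 28))*exp(g)/(exp(2*g) + 3*exp(g) - 28)^3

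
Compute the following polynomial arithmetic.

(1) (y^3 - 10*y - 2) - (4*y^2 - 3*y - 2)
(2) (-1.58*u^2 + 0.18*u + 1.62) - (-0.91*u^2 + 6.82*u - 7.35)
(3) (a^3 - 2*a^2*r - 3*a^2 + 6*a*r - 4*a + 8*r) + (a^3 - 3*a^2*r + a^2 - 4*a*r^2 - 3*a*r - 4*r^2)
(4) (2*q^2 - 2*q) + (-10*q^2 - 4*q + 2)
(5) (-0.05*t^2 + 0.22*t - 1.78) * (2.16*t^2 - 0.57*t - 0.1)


(1) = y^3 - 4*y^2 - 7*y
(2) = -0.67*u^2 - 6.64*u + 8.97
(3) = 2*a^3 - 5*a^2*r - 2*a^2 - 4*a*r^2 + 3*a*r - 4*a - 4*r^2 + 8*r
(4) = -8*q^2 - 6*q + 2
(5) = -0.108*t^4 + 0.5037*t^3 - 3.9652*t^2 + 0.9926*t + 0.178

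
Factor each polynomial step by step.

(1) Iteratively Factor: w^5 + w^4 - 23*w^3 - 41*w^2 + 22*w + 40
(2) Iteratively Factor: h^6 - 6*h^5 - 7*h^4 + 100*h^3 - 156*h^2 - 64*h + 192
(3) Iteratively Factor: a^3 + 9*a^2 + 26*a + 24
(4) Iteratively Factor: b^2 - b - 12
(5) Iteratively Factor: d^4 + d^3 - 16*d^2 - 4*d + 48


(1) = (w + 1)*(w^4 - 23*w^2 - 18*w + 40) = (w + 1)*(w + 2)*(w^3 - 2*w^2 - 19*w + 20) = (w + 1)*(w + 2)*(w + 4)*(w^2 - 6*w + 5) = (w - 1)*(w + 1)*(w + 2)*(w + 4)*(w - 5)
(2) = (h - 2)*(h^5 - 4*h^4 - 15*h^3 + 70*h^2 - 16*h - 96) = (h - 2)*(h + 1)*(h^4 - 5*h^3 - 10*h^2 + 80*h - 96) = (h - 2)*(h + 1)*(h + 4)*(h^3 - 9*h^2 + 26*h - 24) = (h - 2)^2*(h + 1)*(h + 4)*(h^2 - 7*h + 12) = (h - 3)*(h - 2)^2*(h + 1)*(h + 4)*(h - 4)
(3) = (a + 4)*(a^2 + 5*a + 6) = (a + 3)*(a + 4)*(a + 2)
(4) = (b + 3)*(b - 4)
(5) = (d - 2)*(d^3 + 3*d^2 - 10*d - 24) = (d - 3)*(d - 2)*(d^2 + 6*d + 8) = (d - 3)*(d - 2)*(d + 4)*(d + 2)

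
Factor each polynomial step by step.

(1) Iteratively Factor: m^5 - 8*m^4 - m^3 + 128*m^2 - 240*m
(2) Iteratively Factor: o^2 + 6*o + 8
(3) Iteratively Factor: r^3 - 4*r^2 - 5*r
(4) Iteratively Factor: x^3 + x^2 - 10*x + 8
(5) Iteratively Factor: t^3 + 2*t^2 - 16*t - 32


(1) = (m - 3)*(m^4 - 5*m^3 - 16*m^2 + 80*m) = (m - 4)*(m - 3)*(m^3 - m^2 - 20*m) = (m - 4)*(m - 3)*(m + 4)*(m^2 - 5*m) = m*(m - 4)*(m - 3)*(m + 4)*(m - 5)
(2) = (o + 4)*(o + 2)
(3) = (r + 1)*(r^2 - 5*r) = (r - 5)*(r + 1)*(r)
(4) = (x - 2)*(x^2 + 3*x - 4) = (x - 2)*(x + 4)*(x - 1)
(5) = (t - 4)*(t^2 + 6*t + 8) = (t - 4)*(t + 2)*(t + 4)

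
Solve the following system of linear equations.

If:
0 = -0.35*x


Then:
x = 0.00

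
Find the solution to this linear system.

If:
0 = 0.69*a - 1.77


Then:
a = 2.57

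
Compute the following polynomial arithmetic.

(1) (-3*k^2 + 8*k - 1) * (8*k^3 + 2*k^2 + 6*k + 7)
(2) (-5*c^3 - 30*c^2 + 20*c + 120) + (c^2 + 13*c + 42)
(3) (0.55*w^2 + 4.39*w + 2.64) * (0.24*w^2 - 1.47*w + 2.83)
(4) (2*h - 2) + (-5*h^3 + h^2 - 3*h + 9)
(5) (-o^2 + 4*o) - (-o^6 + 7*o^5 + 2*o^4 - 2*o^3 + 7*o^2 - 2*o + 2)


(1) = -24*k^5 + 58*k^4 - 10*k^3 + 25*k^2 + 50*k - 7
(2) = -5*c^3 - 29*c^2 + 33*c + 162
(3) = 0.132*w^4 + 0.2451*w^3 - 4.2632*w^2 + 8.5429*w + 7.4712
(4) = -5*h^3 + h^2 - h + 7
(5) = o^6 - 7*o^5 - 2*o^4 + 2*o^3 - 8*o^2 + 6*o - 2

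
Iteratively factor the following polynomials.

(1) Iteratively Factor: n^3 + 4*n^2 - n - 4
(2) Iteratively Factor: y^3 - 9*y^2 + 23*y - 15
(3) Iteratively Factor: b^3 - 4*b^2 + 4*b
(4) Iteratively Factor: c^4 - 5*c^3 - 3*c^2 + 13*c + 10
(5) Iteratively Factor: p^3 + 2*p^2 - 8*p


(1) = (n - 1)*(n^2 + 5*n + 4) = (n - 1)*(n + 4)*(n + 1)
(2) = (y - 5)*(y^2 - 4*y + 3) = (y - 5)*(y - 1)*(y - 3)
(3) = (b)*(b^2 - 4*b + 4) = b*(b - 2)*(b - 2)
(4) = (c + 1)*(c^3 - 6*c^2 + 3*c + 10) = (c - 5)*(c + 1)*(c^2 - c - 2) = (c - 5)*(c - 2)*(c + 1)*(c + 1)
(5) = (p)*(p^2 + 2*p - 8) = p*(p - 2)*(p + 4)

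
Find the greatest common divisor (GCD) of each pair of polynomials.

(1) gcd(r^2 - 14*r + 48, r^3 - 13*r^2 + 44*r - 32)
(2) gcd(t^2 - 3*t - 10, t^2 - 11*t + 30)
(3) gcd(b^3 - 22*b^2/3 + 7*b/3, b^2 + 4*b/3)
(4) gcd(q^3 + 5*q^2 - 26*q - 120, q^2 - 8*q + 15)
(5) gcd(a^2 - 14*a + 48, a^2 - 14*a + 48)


(1) = gcd((r - 8)*(r - 6), (r - 8)*(r - 4)*(r - 1)) = r - 8
(2) = gcd((t - 5)*(t + 2), (t - 6)*(t - 5)) = t - 5
(3) = b
(4) = gcd((q - 5)*(q + 4)*(q + 6), (q - 5)*(q - 3)) = q - 5
(5) = a^2 - 14*a + 48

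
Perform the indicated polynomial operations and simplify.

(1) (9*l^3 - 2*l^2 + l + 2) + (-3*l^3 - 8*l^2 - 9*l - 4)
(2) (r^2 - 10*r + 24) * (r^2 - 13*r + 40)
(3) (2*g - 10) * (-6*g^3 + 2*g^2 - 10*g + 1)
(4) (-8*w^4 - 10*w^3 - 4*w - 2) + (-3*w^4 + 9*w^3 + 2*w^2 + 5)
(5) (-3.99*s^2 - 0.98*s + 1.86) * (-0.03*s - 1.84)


(1) = 6*l^3 - 10*l^2 - 8*l - 2
(2) = r^4 - 23*r^3 + 194*r^2 - 712*r + 960
(3) = -12*g^4 + 64*g^3 - 40*g^2 + 102*g - 10
(4) = -11*w^4 - w^3 + 2*w^2 - 4*w + 3
(5) = 0.1197*s^3 + 7.371*s^2 + 1.7474*s - 3.4224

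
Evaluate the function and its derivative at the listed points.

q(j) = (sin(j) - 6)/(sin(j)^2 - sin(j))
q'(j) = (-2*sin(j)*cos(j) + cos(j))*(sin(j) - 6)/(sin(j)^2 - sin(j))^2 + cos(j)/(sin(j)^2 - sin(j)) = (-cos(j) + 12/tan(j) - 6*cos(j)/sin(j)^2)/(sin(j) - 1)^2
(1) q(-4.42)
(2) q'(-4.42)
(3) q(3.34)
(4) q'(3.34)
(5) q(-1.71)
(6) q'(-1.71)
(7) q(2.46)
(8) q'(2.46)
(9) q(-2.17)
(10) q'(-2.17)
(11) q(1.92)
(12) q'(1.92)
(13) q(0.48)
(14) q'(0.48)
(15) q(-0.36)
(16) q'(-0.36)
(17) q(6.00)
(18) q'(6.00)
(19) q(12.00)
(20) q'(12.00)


(1) = 124.07
(2) = -798.19
(3) = -26.26
(4) = 147.98
(5) = -3.55
(6) = 0.67
(7) = 23.04
(8) = -16.63
(9) = -4.53
(10) = 4.12
(11) = 89.23
(12) = -467.32
(13) = 22.28
(14) = -9.65
(15) = -13.33
(16) = -42.69
(17) = -17.57
(18) = -70.86
(19) = -7.93
(20) = -15.80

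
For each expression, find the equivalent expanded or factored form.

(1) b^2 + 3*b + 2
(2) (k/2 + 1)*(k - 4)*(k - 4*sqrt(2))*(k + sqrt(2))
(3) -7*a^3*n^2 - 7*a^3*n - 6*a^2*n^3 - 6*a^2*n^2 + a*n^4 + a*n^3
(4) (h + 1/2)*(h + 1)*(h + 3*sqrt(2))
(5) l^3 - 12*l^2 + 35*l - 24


(1) = (b + 1)*(b + 2)
(2) = k^4/2 - 3*sqrt(2)*k^3/2 - k^3 - 8*k^2 + 3*sqrt(2)*k^2 + 8*k + 12*sqrt(2)*k + 32
(3) = n*(-7*a + n)*(a + n)*(a*n + a)
(4) = h^3 + 3*h^2/2 + 3*sqrt(2)*h^2 + h/2 + 9*sqrt(2)*h/2 + 3*sqrt(2)/2
(5) = (l - 8)*(l - 3)*(l - 1)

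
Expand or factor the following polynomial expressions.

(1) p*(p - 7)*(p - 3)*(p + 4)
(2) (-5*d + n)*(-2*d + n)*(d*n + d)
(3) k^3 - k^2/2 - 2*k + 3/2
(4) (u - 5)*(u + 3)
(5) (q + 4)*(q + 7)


(1) = p^4 - 6*p^3 - 19*p^2 + 84*p
(2) = 10*d^3*n + 10*d^3 - 7*d^2*n^2 - 7*d^2*n + d*n^3 + d*n^2
(3) = (k - 1)^2*(k + 3/2)
(4) = u^2 - 2*u - 15
(5) = q^2 + 11*q + 28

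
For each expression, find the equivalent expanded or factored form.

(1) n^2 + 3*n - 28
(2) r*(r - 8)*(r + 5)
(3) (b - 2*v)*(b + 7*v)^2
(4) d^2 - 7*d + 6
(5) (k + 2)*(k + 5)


(1) = (n - 4)*(n + 7)
(2) = r^3 - 3*r^2 - 40*r
(3) = b^3 + 12*b^2*v + 21*b*v^2 - 98*v^3
(4) = (d - 6)*(d - 1)
(5) = k^2 + 7*k + 10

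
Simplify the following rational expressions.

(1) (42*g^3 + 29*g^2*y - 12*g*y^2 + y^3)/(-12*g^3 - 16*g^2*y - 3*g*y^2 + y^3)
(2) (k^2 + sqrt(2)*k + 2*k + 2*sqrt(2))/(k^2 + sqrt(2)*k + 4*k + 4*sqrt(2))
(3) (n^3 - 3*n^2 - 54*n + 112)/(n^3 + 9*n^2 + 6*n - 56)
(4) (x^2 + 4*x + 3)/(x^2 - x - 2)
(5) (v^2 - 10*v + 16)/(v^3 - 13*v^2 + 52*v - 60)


(1) = (-7*g + y)/(2*g + y)
(2) = (k + 2)/(k + 4)
(3) = (n - 8)/(n + 4)
(4) = (x + 3)/(x - 2)
(5) = (v - 8)/(v^2 - 11*v + 30)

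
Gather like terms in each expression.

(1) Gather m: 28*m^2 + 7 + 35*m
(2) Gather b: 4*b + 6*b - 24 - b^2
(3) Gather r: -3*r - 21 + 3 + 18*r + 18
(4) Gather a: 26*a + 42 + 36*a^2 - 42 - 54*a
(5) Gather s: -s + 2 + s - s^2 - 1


(1) = 28*m^2 + 35*m + 7
(2) = -b^2 + 10*b - 24
(3) = 15*r
(4) = 36*a^2 - 28*a
(5) = 1 - s^2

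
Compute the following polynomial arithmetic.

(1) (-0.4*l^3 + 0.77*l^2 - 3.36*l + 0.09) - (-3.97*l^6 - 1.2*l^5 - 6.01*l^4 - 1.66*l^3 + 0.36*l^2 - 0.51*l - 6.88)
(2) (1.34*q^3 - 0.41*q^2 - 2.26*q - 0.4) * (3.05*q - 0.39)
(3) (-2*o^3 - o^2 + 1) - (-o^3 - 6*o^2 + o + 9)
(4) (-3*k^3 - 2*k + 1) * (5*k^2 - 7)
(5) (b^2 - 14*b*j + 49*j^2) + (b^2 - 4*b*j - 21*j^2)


(1) = 3.97*l^6 + 1.2*l^5 + 6.01*l^4 + 1.26*l^3 + 0.41*l^2 - 2.85*l + 6.97
(2) = 4.087*q^4 - 1.7731*q^3 - 6.7331*q^2 - 0.3386*q + 0.156
(3) = -o^3 + 5*o^2 - o - 8
(4) = -15*k^5 + 11*k^3 + 5*k^2 + 14*k - 7
(5) = 2*b^2 - 18*b*j + 28*j^2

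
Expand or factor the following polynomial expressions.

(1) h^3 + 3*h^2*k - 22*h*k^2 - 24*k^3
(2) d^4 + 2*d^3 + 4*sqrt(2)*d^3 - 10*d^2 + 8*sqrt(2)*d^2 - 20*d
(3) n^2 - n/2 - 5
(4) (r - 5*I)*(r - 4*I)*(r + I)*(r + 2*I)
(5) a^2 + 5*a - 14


(1) = (h - 4*k)*(h + k)*(h + 6*k)
(2) = d*(d + 2)*(d - sqrt(2))*(d + 5*sqrt(2))
(3) = (n - 5/2)*(n + 2)
(4) = r^4 - 6*I*r^3 + 5*r^2 - 42*I*r + 40
(5) = (a - 2)*(a + 7)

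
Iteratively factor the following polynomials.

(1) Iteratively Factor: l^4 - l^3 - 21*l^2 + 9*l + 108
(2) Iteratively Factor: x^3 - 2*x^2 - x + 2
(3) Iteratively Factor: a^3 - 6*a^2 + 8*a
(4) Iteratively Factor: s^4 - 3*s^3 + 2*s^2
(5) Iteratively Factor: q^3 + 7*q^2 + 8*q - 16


(1) = (l - 4)*(l^3 + 3*l^2 - 9*l - 27) = (l - 4)*(l + 3)*(l^2 - 9) = (l - 4)*(l + 3)^2*(l - 3)
(2) = (x - 1)*(x^2 - x - 2) = (x - 2)*(x - 1)*(x + 1)
(3) = (a - 4)*(a^2 - 2*a) = a*(a - 4)*(a - 2)
(4) = (s - 1)*(s^3 - 2*s^2) = s*(s - 1)*(s^2 - 2*s) = s*(s - 2)*(s - 1)*(s)
(5) = (q + 4)*(q^2 + 3*q - 4) = (q - 1)*(q + 4)*(q + 4)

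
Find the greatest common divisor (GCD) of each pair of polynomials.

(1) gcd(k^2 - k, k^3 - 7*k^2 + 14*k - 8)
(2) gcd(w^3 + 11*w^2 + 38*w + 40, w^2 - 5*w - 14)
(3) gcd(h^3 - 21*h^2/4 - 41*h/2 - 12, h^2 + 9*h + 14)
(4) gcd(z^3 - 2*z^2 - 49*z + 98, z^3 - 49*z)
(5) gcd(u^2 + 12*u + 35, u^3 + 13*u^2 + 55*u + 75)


(1) = k - 1
(2) = w + 2
(3) = h + 2
(4) = gcd((z - 7)*(z - 2)*(z + 7), z*(z - 7)*(z + 7)) = z^2 - 49
(5) = u + 5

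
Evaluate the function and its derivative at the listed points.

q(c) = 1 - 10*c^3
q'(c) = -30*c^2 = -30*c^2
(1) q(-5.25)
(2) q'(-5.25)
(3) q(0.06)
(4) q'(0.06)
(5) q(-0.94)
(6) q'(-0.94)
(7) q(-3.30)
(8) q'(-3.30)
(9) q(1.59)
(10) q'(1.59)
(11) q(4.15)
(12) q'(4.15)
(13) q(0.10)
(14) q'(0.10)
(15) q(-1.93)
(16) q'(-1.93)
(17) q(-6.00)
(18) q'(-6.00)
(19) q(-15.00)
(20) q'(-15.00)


(1) = 1448.03
(2) = -826.88
(3) = 1.00
(4) = -0.11
(5) = 9.31
(6) = -26.51
(7) = 360.37
(8) = -326.70
(9) = -39.20
(10) = -75.84
(11) = -713.73
(12) = -516.68
(13) = 0.99
(14) = -0.30
(15) = 72.89
(16) = -111.75
(17) = 2161.00
(18) = -1080.00
(19) = 33751.00
(20) = -6750.00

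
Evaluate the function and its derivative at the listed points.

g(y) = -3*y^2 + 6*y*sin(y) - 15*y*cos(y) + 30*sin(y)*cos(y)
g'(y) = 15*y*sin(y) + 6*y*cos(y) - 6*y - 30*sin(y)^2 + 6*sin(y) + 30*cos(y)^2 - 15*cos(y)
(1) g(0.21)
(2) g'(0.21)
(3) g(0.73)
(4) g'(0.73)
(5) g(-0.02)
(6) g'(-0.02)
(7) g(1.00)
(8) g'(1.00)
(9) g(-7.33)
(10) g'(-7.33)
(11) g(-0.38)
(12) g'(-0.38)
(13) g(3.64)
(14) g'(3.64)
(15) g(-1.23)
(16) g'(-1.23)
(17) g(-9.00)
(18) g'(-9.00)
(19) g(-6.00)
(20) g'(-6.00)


(1) = 3.17
(2) = 14.60
(3) = 8.07
(4) = 2.33
(5) = -0.30
(6) = 14.87
(7) = 7.58
(8) = -5.68
(9) = -81.09
(10) = 89.49
(11) = -4.63
(12) = 7.87
(13) = 10.36
(14) = -40.53
(15) = -0.87
(16) = -11.66
(17) = -332.48
(18) = 189.84
(19) = -23.60
(20) = -11.12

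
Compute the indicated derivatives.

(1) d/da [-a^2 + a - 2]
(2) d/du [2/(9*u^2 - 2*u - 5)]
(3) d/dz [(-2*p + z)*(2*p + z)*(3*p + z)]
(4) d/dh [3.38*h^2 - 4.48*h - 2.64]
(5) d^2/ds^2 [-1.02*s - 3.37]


(1) = 1 - 2*a
(2) = 4*(1 - 9*u)/(-9*u^2 + 2*u + 5)^2
(3) = -4*p^2 + 6*p*z + 3*z^2
(4) = 6.76*h - 4.48
(5) = 0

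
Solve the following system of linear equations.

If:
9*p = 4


Then:
p = 4/9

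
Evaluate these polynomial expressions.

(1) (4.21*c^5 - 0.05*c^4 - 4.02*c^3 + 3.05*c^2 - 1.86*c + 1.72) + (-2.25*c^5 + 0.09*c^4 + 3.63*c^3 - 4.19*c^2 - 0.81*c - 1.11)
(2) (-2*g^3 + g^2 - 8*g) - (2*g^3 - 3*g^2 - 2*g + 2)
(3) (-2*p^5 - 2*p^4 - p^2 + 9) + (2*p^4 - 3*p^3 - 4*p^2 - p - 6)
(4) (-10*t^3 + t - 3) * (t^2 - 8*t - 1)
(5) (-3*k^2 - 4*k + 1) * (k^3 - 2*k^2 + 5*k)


(1) = 1.96*c^5 + 0.04*c^4 - 0.39*c^3 - 1.14*c^2 - 2.67*c + 0.61
(2) = -4*g^3 + 4*g^2 - 6*g - 2
(3) = -2*p^5 - 3*p^3 - 5*p^2 - p + 3
(4) = -10*t^5 + 80*t^4 + 11*t^3 - 11*t^2 + 23*t + 3
(5) = -3*k^5 + 2*k^4 - 6*k^3 - 22*k^2 + 5*k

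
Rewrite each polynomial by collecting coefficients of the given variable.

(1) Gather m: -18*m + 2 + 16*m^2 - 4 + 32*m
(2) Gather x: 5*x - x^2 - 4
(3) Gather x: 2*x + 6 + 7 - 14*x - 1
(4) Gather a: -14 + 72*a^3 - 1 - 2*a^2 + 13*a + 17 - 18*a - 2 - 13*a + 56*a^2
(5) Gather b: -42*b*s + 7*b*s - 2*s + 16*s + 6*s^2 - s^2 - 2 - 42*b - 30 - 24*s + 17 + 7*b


(1) = 16*m^2 + 14*m - 2
(2) = -x^2 + 5*x - 4
(3) = 12 - 12*x
(4) = 72*a^3 + 54*a^2 - 18*a
(5) = b*(-35*s - 35) + 5*s^2 - 10*s - 15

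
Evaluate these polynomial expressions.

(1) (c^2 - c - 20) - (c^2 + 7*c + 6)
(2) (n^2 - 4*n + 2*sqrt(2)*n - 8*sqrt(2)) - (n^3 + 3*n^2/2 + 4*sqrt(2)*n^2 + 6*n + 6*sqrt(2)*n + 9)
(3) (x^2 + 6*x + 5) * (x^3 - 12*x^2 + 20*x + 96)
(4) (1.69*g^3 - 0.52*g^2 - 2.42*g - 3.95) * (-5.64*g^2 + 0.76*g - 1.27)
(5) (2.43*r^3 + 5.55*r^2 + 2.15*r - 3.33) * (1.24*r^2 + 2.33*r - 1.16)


(1) = -8*c - 26
(2) = -n^3 - 4*sqrt(2)*n^2 - n^2/2 - 10*n - 4*sqrt(2)*n - 8*sqrt(2) - 9
(3) = x^5 - 6*x^4 - 47*x^3 + 156*x^2 + 676*x + 480
(4) = -9.5316*g^5 + 4.2172*g^4 + 11.1073*g^3 + 21.0992*g^2 + 0.0714*g + 5.0165
(5) = 3.0132*r^5 + 12.5439*r^4 + 12.7787*r^3 - 5.5577*r^2 - 10.2529*r + 3.8628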